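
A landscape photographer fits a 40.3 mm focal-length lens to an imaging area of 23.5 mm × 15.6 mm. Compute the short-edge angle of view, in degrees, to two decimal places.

Angle of view α = 2·arctan(h/2f) with h = 15.6 mm and f = 40.3 mm.
h/2f = 0.19355; arctan(0.19355) ≈ 10.9541°, so α ≈ 21.9081°.

21.91°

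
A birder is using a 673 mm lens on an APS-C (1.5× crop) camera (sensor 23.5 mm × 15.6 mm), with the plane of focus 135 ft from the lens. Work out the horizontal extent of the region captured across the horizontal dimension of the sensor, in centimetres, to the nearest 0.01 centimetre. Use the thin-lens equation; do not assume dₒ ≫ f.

dₒ: 135 ft × 304.8 mm/ft = 41148.00 mm.
Similar triangles through the lens centre give W/dₒ = w/dᵢ; with 1/f = 1/dₒ + 1/dᵢ this gives W = w·(dₒ − f)/f.
W = 23.5 mm × (41148 − 673) / 673 = 23.5 × 60.1412 ≈ 1413.317 mm = 141.332 cm.

141.33 cm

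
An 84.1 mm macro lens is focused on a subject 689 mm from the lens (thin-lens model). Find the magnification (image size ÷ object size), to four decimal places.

0.1390×

Thin lens: 1/f = 1/dₒ + 1/dᵢ → 1/dᵢ = 1/84.1 − 1/689 = 0.0104392 mm⁻¹, so dᵢ ≈ 95.7925 mm.
Magnification m = dᵢ/dₒ = 95.7925/689 ≈ 0.13903.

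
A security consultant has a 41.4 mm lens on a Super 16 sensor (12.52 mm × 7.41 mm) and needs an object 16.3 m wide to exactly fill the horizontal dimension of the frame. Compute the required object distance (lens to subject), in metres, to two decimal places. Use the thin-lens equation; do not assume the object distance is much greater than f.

53.94 m

W: 16.3 m = 16300 mm.
Magnification m = w/W = dᵢ/dₒ; combined with 1/f = 1/dₒ + 1/dᵢ this gives dₒ = f·(1 + W/w).
dₒ = 41.4 mm × (1 + 16300/12.52) = 41.4 × 1302.9169 ≈ 53940.761 mm = 53.9408 m.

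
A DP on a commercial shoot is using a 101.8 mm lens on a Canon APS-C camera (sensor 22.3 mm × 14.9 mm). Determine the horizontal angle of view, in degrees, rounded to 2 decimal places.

Angle of view α = 2·arctan(w/2f) with w = 22.3 mm and f = 101.8 mm.
w/2f = 0.10953; arctan(0.10953) ≈ 6.2506°, so α ≈ 12.5012°.

12.50°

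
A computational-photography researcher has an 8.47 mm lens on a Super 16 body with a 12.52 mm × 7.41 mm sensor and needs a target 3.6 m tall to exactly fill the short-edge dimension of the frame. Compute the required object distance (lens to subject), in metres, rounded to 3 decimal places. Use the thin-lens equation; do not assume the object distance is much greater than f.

4.123 m

W: 3.6 m = 3600 mm.
Magnification m = h/W = dᵢ/dₒ; combined with 1/f = 1/dₒ + 1/dᵢ this gives dₒ = f·(1 + W/h).
dₒ = 8.47 mm × (1 + 3600/7.41) = 8.47 × 486.8300 ≈ 4123.450 mm = 4.12345 m.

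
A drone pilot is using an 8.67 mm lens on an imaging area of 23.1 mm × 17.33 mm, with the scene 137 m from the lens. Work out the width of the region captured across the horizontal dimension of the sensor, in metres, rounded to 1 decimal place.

365.0 m

dₒ: 137 m = 137000 mm.
Similar triangles through the lens centre give W/dₒ = w/dᵢ; with 1/f = 1/dₒ + 1/dᵢ this gives W = w·(dₒ − f)/f.
W = 23.1 mm × (137000 − 8.67) / 8.67 = 23.1 × 15800.6148 ≈ 364994.201 mm = 364.994 m.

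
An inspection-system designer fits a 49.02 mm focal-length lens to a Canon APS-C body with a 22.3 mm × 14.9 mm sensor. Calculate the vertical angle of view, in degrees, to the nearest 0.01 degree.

Angle of view α = 2·arctan(h/2f) with h = 14.9 mm and f = 49.02 mm.
h/2f = 0.15198; arctan(0.15198) ≈ 8.6416°, so α ≈ 17.2832°.

17.28°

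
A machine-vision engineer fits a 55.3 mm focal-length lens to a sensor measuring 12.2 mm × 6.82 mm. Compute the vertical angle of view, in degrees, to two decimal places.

Angle of view α = 2·arctan(h/2f) with h = 6.82 mm and f = 55.3 mm.
h/2f = 0.06166; arctan(0.06166) ≈ 3.5286°, so α ≈ 7.0572°.

7.06°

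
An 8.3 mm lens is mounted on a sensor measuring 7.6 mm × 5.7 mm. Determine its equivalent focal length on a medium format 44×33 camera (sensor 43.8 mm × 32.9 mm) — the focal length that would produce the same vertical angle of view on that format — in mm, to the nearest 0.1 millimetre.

47.9 mm

Equal angle of view means equal height/f ratio, so f₂ = f₁ · (height₂/height₁) = 8.3 × 32.9/5.7.
f₂ = 8.3 × 5.77193 ≈ 47.907 mm.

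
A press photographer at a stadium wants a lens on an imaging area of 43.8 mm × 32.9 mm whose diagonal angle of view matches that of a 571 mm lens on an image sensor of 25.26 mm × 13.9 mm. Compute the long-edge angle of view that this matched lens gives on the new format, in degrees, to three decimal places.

Sensor diagonal = √(25.26² + 13.9²) = √831.2776 ≈ 28.8319 mm.
Sensor diagonal = √(43.8² + 32.9²) = √3000.8500 ≈ 54.7800 mm.
Equal diagonal AOV ⇒ f₂ = f₁ · 54.7800/28.8319 = 571 × 1.89998 ≈ 1084.8888 mm.
Long-edge AOV on the new format = 2·arctan(43.8 / (2 × 1084.8888)) = 2·arctan(0.02019) ≈ 2.3129°.

2.313°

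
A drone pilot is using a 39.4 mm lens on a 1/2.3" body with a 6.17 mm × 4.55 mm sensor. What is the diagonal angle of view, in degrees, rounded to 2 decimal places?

11.11°

Sensor diagonal = √(6.17² + 4.55²) = √58.7714 ≈ 7.6663 mm.
Angle of view α = 2·arctan(d/2f) with d = 7.6663 mm and f = 39.4 mm.
d/2f = 0.09729; arctan(0.09729) ≈ 5.5567°, so α ≈ 11.1133°.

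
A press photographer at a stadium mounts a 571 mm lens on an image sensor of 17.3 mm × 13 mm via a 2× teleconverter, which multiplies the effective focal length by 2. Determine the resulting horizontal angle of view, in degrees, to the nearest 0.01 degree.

0.87°

Effective focal length f = 571 × 2 = 1142 mm.
α = 2·arctan(17.3 / (2 × 1142)) = 2·arctan(0.00757) ≈ 0.8679°.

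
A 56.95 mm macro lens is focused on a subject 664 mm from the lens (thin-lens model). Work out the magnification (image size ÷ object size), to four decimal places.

Thin lens: 1/f = 1/dₒ + 1/dᵢ → 1/dᵢ = 1/56.95 − 1/664 = 0.0160532 mm⁻¹, so dᵢ ≈ 62.2927 mm.
Magnification m = dᵢ/dₒ = 62.2927/664 ≈ 0.09381.

0.0938×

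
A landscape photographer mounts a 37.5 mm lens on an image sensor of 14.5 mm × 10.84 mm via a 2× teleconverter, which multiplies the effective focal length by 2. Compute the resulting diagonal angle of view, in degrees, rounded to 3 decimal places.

Effective focal length f = 37.5 × 2 = 75 mm.
Sensor diagonal = √(14.5² + 10.84²) = √327.7556 ≈ 18.1040 mm.
α = 2·arctan(18.104 / (2 × 75)) = 2·arctan(0.12069) ≈ 13.7639°.

13.764°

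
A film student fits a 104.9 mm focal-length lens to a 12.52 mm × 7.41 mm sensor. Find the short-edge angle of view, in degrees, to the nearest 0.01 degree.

4.05°

Angle of view α = 2·arctan(h/2f) with h = 7.41 mm and f = 104.9 mm.
h/2f = 0.03532; arctan(0.03532) ≈ 2.0228°, so α ≈ 4.0456°.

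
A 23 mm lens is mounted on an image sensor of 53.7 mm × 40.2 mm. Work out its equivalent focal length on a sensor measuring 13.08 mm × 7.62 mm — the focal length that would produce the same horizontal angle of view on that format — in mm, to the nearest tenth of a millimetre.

5.6 mm

Equal angle of view means equal width/f ratio, so f₂ = f₁ · (width₂/width₁) = 23 × 13.08/53.7.
f₂ = 23 × 0.24358 ≈ 5.602 mm.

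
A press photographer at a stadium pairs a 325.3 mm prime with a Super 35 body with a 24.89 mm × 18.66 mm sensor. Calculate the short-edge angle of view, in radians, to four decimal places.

0.0573 rad

Angle of view α = 2·arctan(h/2f) with h = 18.66 mm and f = 325.3 mm.
h/2f = 0.02868; arctan(0.02868) ≈ 0.0287 rad, so α ≈ 0.0573 rad.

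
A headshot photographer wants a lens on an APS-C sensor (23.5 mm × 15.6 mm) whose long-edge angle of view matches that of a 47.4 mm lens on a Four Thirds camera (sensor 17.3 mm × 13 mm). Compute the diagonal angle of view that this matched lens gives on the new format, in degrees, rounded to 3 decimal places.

Equal long-edge AOV ⇒ f₂ = f₁ · 23.5/17.3 = 47.4 × 1.35838 ≈ 64.3873 mm.
Sensor diagonal = √(23.5² + 15.6²) = √795.6100 ≈ 28.2066 mm.
Diagonal AOV on the new format = 2·arctan(28.2066 / (2 × 64.3873)) = 2·arctan(0.21904) ≈ 24.7097°.

24.710°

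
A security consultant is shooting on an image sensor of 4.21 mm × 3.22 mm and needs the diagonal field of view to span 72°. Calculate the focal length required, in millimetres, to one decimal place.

3.6 mm

Sensor diagonal = √(4.21² + 3.22²) = √28.0925 ≈ 5.3002 mm.
From α = 2·arctan(d/2f) we get f = d / (2·tan(α/2)).
With d = 5.3002 mm and α/2 = 36°, tan(α/2) ≈ 0.72654, so f ≈ 5.3002 / 1.45309 ≈ 3.6476 mm.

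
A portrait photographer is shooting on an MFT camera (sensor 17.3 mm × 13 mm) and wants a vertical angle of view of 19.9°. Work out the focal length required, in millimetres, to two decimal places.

From α = 2·arctan(h/2f) we get f = h / (2·tan(α/2)).
With h = 13 mm and α/2 = 9.95°, tan(α/2) ≈ 0.17543, so f ≈ 13 / 0.35085 ≈ 37.0524 mm.

37.05 mm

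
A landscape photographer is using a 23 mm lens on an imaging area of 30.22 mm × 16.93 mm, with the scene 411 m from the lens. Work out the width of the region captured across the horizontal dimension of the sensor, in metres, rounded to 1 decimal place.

540.0 m

dₒ: 411 m = 411000 mm.
Similar triangles through the lens centre give W/dₒ = w/dᵢ; with 1/f = 1/dₒ + 1/dᵢ this gives W = w·(dₒ − f)/f.
W = 30.22 mm × (411000 − 23) / 23 = 30.22 × 17868.5652 ≈ 539988.041 mm = 539.988 m.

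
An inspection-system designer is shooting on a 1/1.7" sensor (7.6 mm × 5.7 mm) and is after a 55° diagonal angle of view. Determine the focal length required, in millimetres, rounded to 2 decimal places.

Sensor diagonal = √(7.6² + 5.7²) = √90.2500 ≈ 9.5000 mm.
From α = 2·arctan(d/2f) we get f = d / (2·tan(α/2)).
With d = 9.5000 mm and α/2 = 27.5°, tan(α/2) ≈ 0.52057, so f ≈ 9.5000 / 1.04113 ≈ 9.1247 mm.

9.12 mm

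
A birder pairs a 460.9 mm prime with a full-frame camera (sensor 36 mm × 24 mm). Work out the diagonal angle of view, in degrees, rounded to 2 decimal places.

5.37°

Sensor diagonal = √(36² + 24²) = √1872.0000 ≈ 43.2666 mm.
Angle of view α = 2·arctan(d/2f) with d = 43.2666 mm and f = 460.9 mm.
d/2f = 0.04694; arctan(0.04694) ≈ 2.6873°, so α ≈ 5.3747°.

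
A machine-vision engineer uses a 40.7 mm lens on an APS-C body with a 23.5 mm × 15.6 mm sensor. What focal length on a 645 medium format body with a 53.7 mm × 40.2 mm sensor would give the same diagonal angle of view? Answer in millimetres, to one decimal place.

96.8 mm

Sensor diagonal = √(23.5² + 15.6²) = √795.6100 ≈ 28.2066 mm.
Sensor diagonal = √(53.7² + 40.2²) = √4499.7300 ≈ 67.0800 mm.
Equal angle of view means equal diagonal/f ratio, so f₂ = f₁ · (diagonal₂/diagonal₁) = 40.7 × 67.0800/28.2066.
f₂ = 40.7 × 2.37817 ≈ 96.792 mm.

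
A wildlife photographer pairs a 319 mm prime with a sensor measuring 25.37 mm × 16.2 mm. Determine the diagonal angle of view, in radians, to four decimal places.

0.0943 rad

Sensor diagonal = √(25.37² + 16.2²) = √906.0769 ≈ 30.1011 mm.
Angle of view α = 2·arctan(d/2f) with d = 30.1011 mm and f = 319 mm.
d/2f = 0.04718; arctan(0.04718) ≈ 0.0471 rad, so α ≈ 0.0943 rad.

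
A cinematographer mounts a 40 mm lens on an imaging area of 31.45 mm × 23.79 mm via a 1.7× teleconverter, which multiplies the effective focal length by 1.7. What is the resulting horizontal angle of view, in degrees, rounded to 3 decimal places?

Effective focal length f = 40 × 1.7 = 68 mm.
α = 2·arctan(31.45 / (2 × 68)) = 2·arctan(0.23125) ≈ 26.0415°.

26.042°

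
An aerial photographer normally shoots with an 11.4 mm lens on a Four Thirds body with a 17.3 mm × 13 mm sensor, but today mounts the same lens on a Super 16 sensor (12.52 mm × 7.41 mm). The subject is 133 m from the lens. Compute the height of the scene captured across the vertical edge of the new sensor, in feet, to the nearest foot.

The focal length stays 11.4 mm; the relevant sensor dimension is now h = 7.41 mm. Object distance dₒ = 133 m = 133000 mm.
Thin-lens field height W = h·(dₒ − f)/f = 7.41 × (133000 − 11.4)/11.4 ≈ 86442.590 mm = 86442.590/304.8 ft = 283.604 ft.

284 ft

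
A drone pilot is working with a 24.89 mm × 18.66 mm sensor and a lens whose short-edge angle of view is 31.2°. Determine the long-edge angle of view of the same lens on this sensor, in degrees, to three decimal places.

From the short-edge AOV: f = 18.66 / (2·tan(15.6°)) = 18.66 / 0.55841 ≈ 33.4163 mm.
Long-edge AOV = 2·arctan(24.89 / (2 × 33.4163)) = 2·arctan(0.37242) ≈ 40.8530°.

40.853°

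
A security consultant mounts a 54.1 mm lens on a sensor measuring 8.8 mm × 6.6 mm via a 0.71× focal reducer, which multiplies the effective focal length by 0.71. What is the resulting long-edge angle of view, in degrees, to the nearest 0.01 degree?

13.07°

Effective focal length f = 54.1 × 0.71 = 38.411 mm.
α = 2·arctan(8.8 / (2 × 38.411)) = 2·arctan(0.11455) ≈ 13.0696°.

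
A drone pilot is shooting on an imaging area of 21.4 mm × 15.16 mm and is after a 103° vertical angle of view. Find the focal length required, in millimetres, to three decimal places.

From α = 2·arctan(h/2f) we get f = h / (2·tan(α/2)).
With h = 15.16 mm and α/2 = 51.5°, tan(α/2) ≈ 1.25717, so f ≈ 15.16 / 2.51434 ≈ 6.0294 mm.

6.029 mm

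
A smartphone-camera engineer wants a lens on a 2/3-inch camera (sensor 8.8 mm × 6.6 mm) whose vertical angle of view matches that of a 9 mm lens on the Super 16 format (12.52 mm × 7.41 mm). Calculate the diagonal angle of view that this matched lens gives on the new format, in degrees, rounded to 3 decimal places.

Equal vertical AOV ⇒ f₂ = f₁ · 6.6/7.41 = 9 × 0.89069 ≈ 8.0162 mm.
Sensor diagonal = √(8.8² + 6.6²) = √121.0000 ≈ 11.0000 mm.
Diagonal AOV on the new format = 2·arctan(11.0000 / (2 × 8.0162)) = 2·arctan(0.68611) ≈ 68.9089°.

68.909°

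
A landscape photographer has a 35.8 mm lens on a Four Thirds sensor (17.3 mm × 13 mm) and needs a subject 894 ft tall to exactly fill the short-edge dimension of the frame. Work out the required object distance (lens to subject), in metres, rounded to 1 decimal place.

750.4 m

W: 894 ft × 304.8 mm/ft = 272491.19 mm.
Magnification m = h/W = dᵢ/dₒ; combined with 1/f = 1/dₒ + 1/dᵢ this gives dₒ = f·(1 + W/h).
dₒ = 35.8 mm × (1 + 272491/13) = 35.8 × 20961.8609 ≈ 750434.619 mm = 750.435 m.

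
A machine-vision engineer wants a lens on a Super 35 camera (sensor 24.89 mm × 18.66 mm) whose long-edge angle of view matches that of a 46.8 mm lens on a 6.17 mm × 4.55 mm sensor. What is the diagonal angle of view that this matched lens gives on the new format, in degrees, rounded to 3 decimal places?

Equal long-edge AOV ⇒ f₂ = f₁ · 24.89/6.17 = 46.8 × 4.03404 ≈ 188.7929 mm.
Sensor diagonal = √(24.89² + 18.66²) = √967.7077 ≈ 31.1080 mm.
Diagonal AOV on the new format = 2·arctan(31.1080 / (2 × 188.7929)) = 2·arctan(0.08239) ≈ 9.4195°.

9.420°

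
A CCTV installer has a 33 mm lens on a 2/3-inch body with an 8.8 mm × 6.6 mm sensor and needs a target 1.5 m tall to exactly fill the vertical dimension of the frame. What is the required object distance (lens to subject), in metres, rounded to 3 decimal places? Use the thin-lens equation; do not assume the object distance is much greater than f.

7.533 m

W: 1.5 m = 1500 mm.
Magnification m = h/W = dᵢ/dₒ; combined with 1/f = 1/dₒ + 1/dᵢ this gives dₒ = f·(1 + W/h).
dₒ = 33 mm × (1 + 1500/6.6) = 33 × 228.2727 ≈ 7533.000 mm = 7.533 m.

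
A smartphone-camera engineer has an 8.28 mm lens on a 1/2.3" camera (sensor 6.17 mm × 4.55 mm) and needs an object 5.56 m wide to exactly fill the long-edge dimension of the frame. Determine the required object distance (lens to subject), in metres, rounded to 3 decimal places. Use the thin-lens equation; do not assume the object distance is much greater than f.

W: 5.56 m = 5560 mm.
Magnification m = w/W = dᵢ/dₒ; combined with 1/f = 1/dₒ + 1/dᵢ this gives dₒ = f·(1 + W/w).
dₒ = 8.28 mm × (1 + 5560/6.17) = 8.28 × 902.1345 ≈ 7469.674 mm = 7.46967 m.

7.470 m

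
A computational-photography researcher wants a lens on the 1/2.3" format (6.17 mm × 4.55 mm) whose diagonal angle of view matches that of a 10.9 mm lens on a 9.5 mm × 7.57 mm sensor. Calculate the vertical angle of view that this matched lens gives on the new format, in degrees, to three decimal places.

36.599°

Sensor diagonal = √(9.5² + 7.57²) = √147.5549 ≈ 12.1472 mm.
Sensor diagonal = √(6.17² + 4.55²) = √58.7714 ≈ 7.6663 mm.
Equal diagonal AOV ⇒ f₂ = f₁ · 7.6663/12.1472 = 10.9 × 0.63111 ≈ 6.8791 mm.
Vertical AOV on the new format = 2·arctan(4.55 / (2 × 6.8791)) = 2·arctan(0.33071) ≈ 36.5992°.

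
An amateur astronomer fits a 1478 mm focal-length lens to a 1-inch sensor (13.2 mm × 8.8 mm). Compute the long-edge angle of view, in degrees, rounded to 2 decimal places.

Angle of view α = 2·arctan(w/2f) with w = 13.2 mm and f = 1478 mm.
w/2f = 0.00447; arctan(0.00447) ≈ 0.2559°, so α ≈ 0.5117°.

0.51°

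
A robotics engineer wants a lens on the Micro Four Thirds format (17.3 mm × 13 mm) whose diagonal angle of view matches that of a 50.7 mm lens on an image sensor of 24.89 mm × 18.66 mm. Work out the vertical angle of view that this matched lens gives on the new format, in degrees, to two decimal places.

20.88°

Sensor diagonal = √(24.89² + 18.66²) = √967.7077 ≈ 31.1080 mm.
Sensor diagonal = √(17.3² + 13²) = √468.2900 ≈ 21.6400 mm.
Equal diagonal AOV ⇒ f₂ = f₁ · 21.6400/31.1080 = 50.7 × 0.69564 ≈ 35.2690 mm.
Vertical AOV on the new format = 2·arctan(13 / (2 × 35.2690)) = 2·arctan(0.18430) ≈ 20.8846°.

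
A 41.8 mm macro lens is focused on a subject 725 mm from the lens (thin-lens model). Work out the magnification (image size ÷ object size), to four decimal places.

Thin lens: 1/f = 1/dₒ + 1/dᵢ → 1/dᵢ = 1/41.8 − 1/725 = 0.0225441 mm⁻¹, so dᵢ ≈ 44.3574 mm.
Magnification m = dᵢ/dₒ = 44.3574/725 ≈ 0.06118.

0.0612×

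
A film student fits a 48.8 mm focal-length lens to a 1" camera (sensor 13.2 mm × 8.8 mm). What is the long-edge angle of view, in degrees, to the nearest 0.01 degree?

Angle of view α = 2·arctan(w/2f) with w = 13.2 mm and f = 48.8 mm.
w/2f = 0.13525; arctan(0.13525) ≈ 7.7023°, so α ≈ 15.4046°.

15.40°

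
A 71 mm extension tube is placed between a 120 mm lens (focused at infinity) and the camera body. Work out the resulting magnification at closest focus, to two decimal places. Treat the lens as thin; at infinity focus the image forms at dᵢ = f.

The tube moves the image plane from f to f + e, so dᵢ = 120 + 71 = 191 mm. Focus is achieved when 1/f = 1/dₒ + 1/dᵢ, giving dₒ = 1/(1/f − 1/(f+e)).
Magnification m = dᵢ/dₒ = (f+e)·(1/f − 1/(f+e)) = e/f = 71/120 ≈ 0.5917.

0.59×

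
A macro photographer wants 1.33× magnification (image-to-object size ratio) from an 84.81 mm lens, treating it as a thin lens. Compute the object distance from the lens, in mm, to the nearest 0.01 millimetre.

With m = dᵢ/dₒ and 1/f = 1/dₒ + 1/dᵢ, substituting dᵢ = m·dₒ gives 1/f = (1 + 1/m)/dₒ, hence dₒ = f·(1 + 1/m).
dₒ = 84.81 × (1 + 1/1.33) = 84.81 × 1.75188 ≈ 148.577 mm.

148.58 mm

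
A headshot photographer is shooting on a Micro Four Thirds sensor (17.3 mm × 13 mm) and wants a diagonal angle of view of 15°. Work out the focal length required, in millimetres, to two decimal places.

82.19 mm

Sensor diagonal = √(17.3² + 13²) = √468.2900 ≈ 21.6400 mm.
From α = 2·arctan(d/2f) we get f = d / (2·tan(α/2)).
With d = 21.6400 mm and α/2 = 7.5°, tan(α/2) ≈ 0.13165, so f ≈ 21.6400 / 0.26330 ≈ 82.1861 mm.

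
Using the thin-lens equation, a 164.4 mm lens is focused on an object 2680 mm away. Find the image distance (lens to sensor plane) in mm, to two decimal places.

1/dᵢ = 1/f − 1/dₒ = 1/164.4 − 1/2680 = 0.0057096 mm⁻¹.
dᵢ = 1/0.0057096 ≈ 175.1439 mm.

175.14 mm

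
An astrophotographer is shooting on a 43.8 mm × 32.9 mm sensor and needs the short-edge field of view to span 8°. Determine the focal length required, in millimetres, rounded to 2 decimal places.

235.25 mm

From α = 2·arctan(h/2f) we get f = h / (2·tan(α/2)).
With h = 32.9 mm and α/2 = 4°, tan(α/2) ≈ 0.06993, so f ≈ 32.9 / 0.13985 ≈ 235.2460 mm.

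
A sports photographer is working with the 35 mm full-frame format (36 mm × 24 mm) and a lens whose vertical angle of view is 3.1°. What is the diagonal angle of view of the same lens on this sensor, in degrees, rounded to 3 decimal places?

From the vertical AOV: f = 24 / (2·tan(1.55°)) = 24 / 0.05412 ≈ 443.4720 mm.
Sensor diagonal = √(36² + 24²) = √1872.0000 ≈ 43.2666 mm.
Diagonal AOV = 2·arctan(43.2666 / (2 × 443.4720)) = 2·arctan(0.04878) ≈ 5.5855°.

5.586°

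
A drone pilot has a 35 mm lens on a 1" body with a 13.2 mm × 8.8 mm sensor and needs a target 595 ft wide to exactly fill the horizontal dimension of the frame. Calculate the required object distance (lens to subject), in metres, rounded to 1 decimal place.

480.9 m

W: 595 ft × 304.8 mm/ft = 181355.99 mm.
Magnification m = w/W = dᵢ/dₒ; combined with 1/f = 1/dₒ + 1/dᵢ this gives dₒ = f·(1 + W/w).
dₒ = 35 mm × (1 + 181356/13.2) = 35 × 13740.0905 ≈ 480903.166 mm = 480.903 m.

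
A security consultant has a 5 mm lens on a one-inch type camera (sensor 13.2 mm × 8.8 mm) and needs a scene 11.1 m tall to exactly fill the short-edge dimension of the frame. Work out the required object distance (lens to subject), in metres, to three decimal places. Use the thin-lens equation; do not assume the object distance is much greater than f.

W: 11.1 m = 11100 mm.
Magnification m = h/W = dᵢ/dₒ; combined with 1/f = 1/dₒ + 1/dᵢ this gives dₒ = f·(1 + W/h).
dₒ = 5 mm × (1 + 11100/8.8) = 5 × 1262.3636 ≈ 6311.818 mm = 6.31182 m.

6.312 m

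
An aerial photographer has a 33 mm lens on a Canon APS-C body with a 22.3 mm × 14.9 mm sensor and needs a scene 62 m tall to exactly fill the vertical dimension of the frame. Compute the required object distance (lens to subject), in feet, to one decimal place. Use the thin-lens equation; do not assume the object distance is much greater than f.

450.6 ft

W: 62 m = 62000 mm.
Magnification m = h/W = dᵢ/dₒ; combined with 1/f = 1/dₒ + 1/dᵢ this gives dₒ = f·(1 + W/h).
dₒ = 33 mm × (1 + 62000/14.9) = 33 × 4162.0738 ≈ 137348.436 mm = 137348.436/304.8 ft = 450.618 ft.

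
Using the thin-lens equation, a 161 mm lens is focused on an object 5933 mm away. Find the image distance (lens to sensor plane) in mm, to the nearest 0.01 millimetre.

165.49 mm

1/dᵢ = 1/f − 1/dₒ = 1/161 − 1/5933 = 0.0060426 mm⁻¹.
dᵢ = 1/0.0060426 ≈ 165.4908 mm.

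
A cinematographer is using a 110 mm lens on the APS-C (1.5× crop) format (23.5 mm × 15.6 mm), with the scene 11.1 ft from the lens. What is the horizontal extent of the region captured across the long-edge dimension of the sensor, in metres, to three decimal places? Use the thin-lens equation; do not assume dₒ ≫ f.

dₒ: 11.1 ft × 304.8 mm/ft = 3383.28 mm.
Similar triangles through the lens centre give W/dₒ = w/dᵢ; with 1/f = 1/dₒ + 1/dᵢ this gives W = w·(dₒ − f)/f.
W = 23.5 mm × (3383.28 − 110) / 110 = 23.5 × 29.7571 ≈ 699.292 mm = 0.699292 m.

0.699 m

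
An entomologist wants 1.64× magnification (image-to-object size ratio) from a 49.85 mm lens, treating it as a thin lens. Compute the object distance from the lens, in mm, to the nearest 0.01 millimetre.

With m = dᵢ/dₒ and 1/f = 1/dₒ + 1/dᵢ, substituting dᵢ = m·dₒ gives 1/f = (1 + 1/m)/dₒ, hence dₒ = f·(1 + 1/m).
dₒ = 49.85 × (1 + 1/1.64) = 49.85 × 1.60976 ≈ 80.246 mm.

80.25 mm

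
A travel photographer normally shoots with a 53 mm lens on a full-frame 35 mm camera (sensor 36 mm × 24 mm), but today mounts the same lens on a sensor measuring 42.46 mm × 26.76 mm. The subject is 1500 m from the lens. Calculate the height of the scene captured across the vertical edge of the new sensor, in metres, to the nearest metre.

757 m

The focal length stays 53 mm; the relevant sensor dimension is now h = 26.76 mm. Object distance dₒ = 1500 m = 1.5e+06 mm.
Thin-lens field height W = h·(dₒ − f)/f = 26.76 × (1.5e+06 − 53)/53 ≈ 757331.731 mm = 757.332 m.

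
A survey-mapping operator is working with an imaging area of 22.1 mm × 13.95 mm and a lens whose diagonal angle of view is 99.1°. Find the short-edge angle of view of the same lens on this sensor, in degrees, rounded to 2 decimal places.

Sensor diagonal = √(22.1² + 13.95²) = √683.0125 ≈ 26.1345 mm.
From the diagonal AOV: f = 26.1345 / (2·tan(49.55°)) = 26.1345 / 2.34584 ≈ 11.1408 mm.
Short-edge AOV = 2·arctan(13.95 / (2 × 11.1408)) = 2·arctan(0.62608) ≈ 64.0996°.

64.10°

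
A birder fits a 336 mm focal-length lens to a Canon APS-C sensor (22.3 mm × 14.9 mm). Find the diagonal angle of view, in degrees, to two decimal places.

4.57°

Sensor diagonal = √(22.3² + 14.9²) = √719.3000 ≈ 26.8198 mm.
Angle of view α = 2·arctan(d/2f) with d = 26.8198 mm and f = 336 mm.
d/2f = 0.03991; arctan(0.03991) ≈ 2.2855°, so α ≈ 4.5710°.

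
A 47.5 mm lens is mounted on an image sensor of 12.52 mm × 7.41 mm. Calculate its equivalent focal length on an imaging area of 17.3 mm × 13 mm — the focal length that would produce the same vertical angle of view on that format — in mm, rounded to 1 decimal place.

Equal angle of view means equal height/f ratio, so f₂ = f₁ · (height₂/height₁) = 47.5 × 13/7.41.
f₂ = 47.5 × 1.75439 ≈ 83.333 mm.

83.3 mm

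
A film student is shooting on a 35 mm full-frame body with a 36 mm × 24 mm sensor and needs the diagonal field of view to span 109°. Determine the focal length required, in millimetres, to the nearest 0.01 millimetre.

Sensor diagonal = √(36² + 24²) = √1872.0000 ≈ 43.2666 mm.
From α = 2·arctan(d/2f) we get f = d / (2·tan(α/2)).
With d = 43.2666 mm and α/2 = 54.5°, tan(α/2) ≈ 1.40195, so f ≈ 43.2666 / 2.80390 ≈ 15.4309 mm.

15.43 mm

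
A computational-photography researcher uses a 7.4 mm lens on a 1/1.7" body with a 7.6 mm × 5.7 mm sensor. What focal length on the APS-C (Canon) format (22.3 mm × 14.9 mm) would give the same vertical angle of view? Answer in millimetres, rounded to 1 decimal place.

19.3 mm

Equal angle of view means equal height/f ratio, so f₂ = f₁ · (height₂/height₁) = 7.4 × 14.9/5.7.
f₂ = 7.4 × 2.61404 ≈ 19.344 mm.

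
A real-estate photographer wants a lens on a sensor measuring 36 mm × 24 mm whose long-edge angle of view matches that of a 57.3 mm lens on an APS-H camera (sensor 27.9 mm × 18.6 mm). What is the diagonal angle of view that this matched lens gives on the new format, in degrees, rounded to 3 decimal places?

32.619°

Equal long-edge AOV ⇒ f₂ = f₁ · 36/27.9 = 57.3 × 1.29032 ≈ 73.9355 mm.
Sensor diagonal = √(36² + 24²) = √1872.0000 ≈ 43.2666 mm.
Diagonal AOV on the new format = 2·arctan(43.2666 / (2 × 73.9355)) = 2·arctan(0.29260) ≈ 32.6186°.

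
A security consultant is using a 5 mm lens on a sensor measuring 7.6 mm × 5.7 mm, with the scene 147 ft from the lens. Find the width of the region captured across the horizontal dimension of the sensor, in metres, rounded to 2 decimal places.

dₒ: 147 ft × 304.8 mm/ft = 44805.60 mm.
Similar triangles through the lens centre give W/dₒ = w/dᵢ; with 1/f = 1/dₒ + 1/dᵢ this gives W = w·(dₒ − f)/f.
W = 7.6 mm × (44805.6 − 5) / 5 = 7.6 × 8960.1197 ≈ 68096.910 mm = 68.0969 m.

68.10 m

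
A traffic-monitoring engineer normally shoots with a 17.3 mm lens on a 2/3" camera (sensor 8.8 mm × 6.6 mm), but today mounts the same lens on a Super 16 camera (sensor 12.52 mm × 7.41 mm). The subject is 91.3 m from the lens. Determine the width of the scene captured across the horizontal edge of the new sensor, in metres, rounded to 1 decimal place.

The focal length stays 17.3 mm; the relevant sensor dimension is now w = 12.52 mm. Object distance dₒ = 91.3 m = 91300 mm.
Thin-lens field width W = w·(dₒ − f)/f = 12.52 × (91300 − 17.3)/17.3 ≈ 66061.237 mm = 66.0612 m.

66.1 m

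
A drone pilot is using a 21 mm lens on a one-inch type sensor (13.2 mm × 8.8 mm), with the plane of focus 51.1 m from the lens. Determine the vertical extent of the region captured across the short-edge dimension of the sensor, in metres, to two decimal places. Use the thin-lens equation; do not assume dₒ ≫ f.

21.40 m

dₒ: 51.1 m = 51100 mm.
Similar triangles through the lens centre give W/dₒ = h/dᵢ; with 1/f = 1/dₒ + 1/dᵢ this gives W = h·(dₒ − f)/f.
W = 8.8 mm × (51100 − 21) / 21 = 8.8 × 2432.3333 ≈ 21404.533 mm = 21.4045 m.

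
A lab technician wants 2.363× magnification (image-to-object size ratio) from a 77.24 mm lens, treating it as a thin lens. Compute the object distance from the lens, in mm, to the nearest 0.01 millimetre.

With m = dᵢ/dₒ and 1/f = 1/dₒ + 1/dᵢ, substituting dᵢ = m·dₒ gives 1/f = (1 + 1/m)/dₒ, hence dₒ = f·(1 + 1/m).
dₒ = 77.24 × (1 + 1/2.363) = 77.24 × 1.42319 ≈ 109.927 mm.

109.93 mm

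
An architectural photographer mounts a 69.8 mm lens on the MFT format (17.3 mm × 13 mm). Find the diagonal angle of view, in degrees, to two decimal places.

17.62°

Sensor diagonal = √(17.3² + 13²) = √468.2900 ≈ 21.6400 mm.
Angle of view α = 2·arctan(d/2f) with d = 21.6400 mm and f = 69.8 mm.
d/2f = 0.15501; arctan(0.15501) ≈ 8.8115°, so α ≈ 17.6231°.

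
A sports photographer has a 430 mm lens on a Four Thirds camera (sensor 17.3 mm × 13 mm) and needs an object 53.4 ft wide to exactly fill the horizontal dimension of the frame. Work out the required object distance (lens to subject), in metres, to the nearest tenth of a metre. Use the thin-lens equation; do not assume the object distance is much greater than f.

W: 53.4 ft × 304.8 mm/ft = 16276.32 mm.
Magnification m = w/W = dᵢ/dₒ; combined with 1/f = 1/dₒ + 1/dᵢ this gives dₒ = f·(1 + W/w).
dₒ = 430 mm × (1 + 16276.3/17.3) = 430 × 941.8277 ≈ 404985.918 mm = 404.986 m.

405.0 m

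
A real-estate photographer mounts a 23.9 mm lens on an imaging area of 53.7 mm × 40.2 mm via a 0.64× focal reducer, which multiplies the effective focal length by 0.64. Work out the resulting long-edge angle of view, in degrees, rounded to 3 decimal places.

Effective focal length f = 23.9 × 0.64 = 15.296 mm.
α = 2·arctan(53.7 / (2 × 15.296)) = 2·arctan(1.75536) ≈ 120.6611°.

120.661°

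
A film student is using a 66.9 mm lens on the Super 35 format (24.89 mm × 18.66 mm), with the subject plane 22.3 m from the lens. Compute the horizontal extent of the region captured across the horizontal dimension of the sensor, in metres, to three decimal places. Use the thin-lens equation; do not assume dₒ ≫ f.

dₒ: 22.3 m = 22300 mm.
Similar triangles through the lens centre give W/dₒ = w/dᵢ; with 1/f = 1/dₒ + 1/dᵢ this gives W = w·(dₒ − f)/f.
W = 24.89 mm × (22300 − 66.9) / 66.9 = 24.89 × 332.3333 ≈ 8271.777 mm = 8.27178 m.

8.272 m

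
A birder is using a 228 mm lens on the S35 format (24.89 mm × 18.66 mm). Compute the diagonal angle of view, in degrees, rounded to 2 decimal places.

7.81°

Sensor diagonal = √(24.89² + 18.66²) = √967.7077 ≈ 31.1080 mm.
Angle of view α = 2·arctan(d/2f) with d = 31.1080 mm and f = 228 mm.
d/2f = 0.06822; arctan(0.06822) ≈ 3.9026°, so α ≈ 7.8053°.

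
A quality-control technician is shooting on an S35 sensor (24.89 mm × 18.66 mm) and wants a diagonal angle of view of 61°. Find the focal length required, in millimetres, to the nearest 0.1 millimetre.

26.4 mm

Sensor diagonal = √(24.89² + 18.66²) = √967.7077 ≈ 31.1080 mm.
From α = 2·arctan(d/2f) we get f = d / (2·tan(α/2)).
With d = 31.1080 mm and α/2 = 30.5°, tan(α/2) ≈ 0.58905, so f ≈ 31.1080 / 1.17809 ≈ 26.4055 mm.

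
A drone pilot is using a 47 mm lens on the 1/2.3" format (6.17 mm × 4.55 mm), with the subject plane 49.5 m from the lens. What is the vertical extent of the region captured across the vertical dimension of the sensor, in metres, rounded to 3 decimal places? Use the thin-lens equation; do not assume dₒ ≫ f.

dₒ: 49.5 m = 49500 mm.
Similar triangles through the lens centre give W/dₒ = h/dᵢ; with 1/f = 1/dₒ + 1/dᵢ this gives W = h·(dₒ − f)/f.
W = 4.55 mm × (49500 − 47) / 47 = 4.55 × 1052.1915 ≈ 4787.471 mm = 4.78747 m.

4.787 m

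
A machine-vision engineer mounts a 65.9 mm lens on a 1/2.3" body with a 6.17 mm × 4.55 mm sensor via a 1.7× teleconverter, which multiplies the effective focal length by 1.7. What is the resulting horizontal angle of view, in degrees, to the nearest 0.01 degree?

3.15°

Effective focal length f = 65.9 × 1.7 = 112.03 mm.
α = 2·arctan(6.17 / (2 × 112.03)) = 2·arctan(0.02754) ≈ 3.1547°.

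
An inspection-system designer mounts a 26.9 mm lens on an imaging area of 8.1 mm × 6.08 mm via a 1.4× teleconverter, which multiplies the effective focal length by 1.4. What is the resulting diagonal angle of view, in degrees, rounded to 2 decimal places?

15.32°

Effective focal length f = 26.9 × 1.4 = 37.66 mm.
Sensor diagonal = √(8.1² + 6.08²) = √102.5764 ≈ 10.1280 mm.
α = 2·arctan(10.128 / (2 × 37.66)) = 2·arctan(0.13447) ≈ 15.3168°.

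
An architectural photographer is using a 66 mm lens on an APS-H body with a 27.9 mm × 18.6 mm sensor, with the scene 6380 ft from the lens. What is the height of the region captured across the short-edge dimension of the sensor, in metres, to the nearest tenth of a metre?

dₒ: 6380 ft × 304.8 mm/ft = 1944623.94 mm.
Similar triangles through the lens centre give W/dₒ = h/dᵢ; with 1/f = 1/dₒ + 1/dᵢ this gives W = h·(dₒ − f)/f.
W = 18.6 mm × (1.94462e+06 − 66) / 66 = 18.6 × 29462.9991 ≈ 548011.782 mm = 548.012 m.

548.0 m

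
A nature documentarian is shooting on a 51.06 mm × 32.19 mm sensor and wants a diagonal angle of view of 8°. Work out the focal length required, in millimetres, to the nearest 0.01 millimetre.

431.59 mm

Sensor diagonal = √(51.06² + 32.19²) = √3643.3197 ≈ 60.3599 mm.
From α = 2·arctan(d/2f) we get f = d / (2·tan(α/2)).
With d = 60.3599 mm and α/2 = 4°, tan(α/2) ≈ 0.06993, so f ≈ 60.3599 / 0.13985 ≈ 431.5935 mm.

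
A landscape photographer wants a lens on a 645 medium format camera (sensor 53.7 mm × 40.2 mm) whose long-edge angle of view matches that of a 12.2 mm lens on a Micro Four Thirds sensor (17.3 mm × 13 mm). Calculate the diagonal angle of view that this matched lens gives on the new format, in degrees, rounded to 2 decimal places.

Equal long-edge AOV ⇒ f₂ = f₁ · 53.7/17.3 = 12.2 × 3.10405 ≈ 37.8694 mm.
Sensor diagonal = √(53.7² + 40.2²) = √4499.7300 ≈ 67.0800 mm.
Diagonal AOV on the new format = 2·arctan(67.0800 / (2 × 37.8694)) = 2·arctan(0.88568) ≈ 83.0611°.

83.06°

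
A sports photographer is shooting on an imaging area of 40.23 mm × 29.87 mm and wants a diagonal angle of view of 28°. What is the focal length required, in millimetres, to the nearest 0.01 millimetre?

Sensor diagonal = √(40.23² + 29.87²) = √2510.6698 ≈ 50.1066 mm.
From α = 2·arctan(d/2f) we get f = d / (2·tan(α/2)).
With d = 50.1066 mm and α/2 = 14°, tan(α/2) ≈ 0.24933, so f ≈ 50.1066 / 0.49866 ≈ 100.4833 mm.

100.48 mm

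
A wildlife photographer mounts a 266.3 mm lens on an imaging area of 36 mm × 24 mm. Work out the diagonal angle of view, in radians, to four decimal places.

Sensor diagonal = √(36² + 24²) = √1872.0000 ≈ 43.2666 mm.
Angle of view α = 2·arctan(d/2f) with d = 43.2666 mm and f = 266.3 mm.
d/2f = 0.08124; arctan(0.08124) ≈ 0.0811 rad, so α ≈ 0.1621 rad.

0.1621 rad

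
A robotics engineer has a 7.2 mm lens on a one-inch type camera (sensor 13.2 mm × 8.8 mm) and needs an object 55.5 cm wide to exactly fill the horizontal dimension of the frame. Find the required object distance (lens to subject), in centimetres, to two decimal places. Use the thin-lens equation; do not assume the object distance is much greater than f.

W: 55.5 cm = 555 mm.
Magnification m = w/W = dᵢ/dₒ; combined with 1/f = 1/dₒ + 1/dᵢ this gives dₒ = f·(1 + W/w).
dₒ = 7.2 mm × (1 + 555/13.2) = 7.2 × 43.0455 ≈ 309.927 mm = 30.9927 cm.

30.99 cm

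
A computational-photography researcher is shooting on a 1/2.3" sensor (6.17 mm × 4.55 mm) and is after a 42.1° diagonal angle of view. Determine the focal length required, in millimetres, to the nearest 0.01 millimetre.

Sensor diagonal = √(6.17² + 4.55²) = √58.7714 ≈ 7.6663 mm.
From α = 2·arctan(d/2f) we get f = d / (2·tan(α/2)).
With d = 7.6663 mm and α/2 = 21.05°, tan(α/2) ≈ 0.38487, so f ≈ 7.6663 / 0.76973 ≈ 9.9596 mm.

9.96 mm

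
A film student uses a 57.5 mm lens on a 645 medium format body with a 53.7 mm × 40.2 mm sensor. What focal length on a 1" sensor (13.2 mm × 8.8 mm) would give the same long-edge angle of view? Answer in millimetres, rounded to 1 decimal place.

14.1 mm

Equal angle of view means equal width/f ratio, so f₂ = f₁ · (width₂/width₁) = 57.5 × 13.2/53.7.
f₂ = 57.5 × 0.24581 ≈ 14.134 mm.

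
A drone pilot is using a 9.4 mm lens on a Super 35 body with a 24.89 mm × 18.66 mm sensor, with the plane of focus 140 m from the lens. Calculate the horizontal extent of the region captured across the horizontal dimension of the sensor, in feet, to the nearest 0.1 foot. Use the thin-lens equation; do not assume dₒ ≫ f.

dₒ: 140 m = 140000 mm.
Similar triangles through the lens centre give W/dₒ = w/dᵢ; with 1/f = 1/dₒ + 1/dᵢ this gives W = w·(dₒ − f)/f.
W = 24.89 mm × (140000 − 9.4) / 9.4 = 24.89 × 14892.6170 ≈ 370677.238 mm = 370677.238/304.8 ft = 1216.13 ft.

1216.1 ft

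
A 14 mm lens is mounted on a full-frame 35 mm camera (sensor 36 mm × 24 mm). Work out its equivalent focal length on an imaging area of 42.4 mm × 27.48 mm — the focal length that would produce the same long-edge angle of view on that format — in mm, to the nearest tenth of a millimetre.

16.5 mm

Equal angle of view means equal width/f ratio, so f₂ = f₁ · (width₂/width₁) = 14 × 42.4/36.
f₂ = 14 × 1.17778 ≈ 16.489 mm.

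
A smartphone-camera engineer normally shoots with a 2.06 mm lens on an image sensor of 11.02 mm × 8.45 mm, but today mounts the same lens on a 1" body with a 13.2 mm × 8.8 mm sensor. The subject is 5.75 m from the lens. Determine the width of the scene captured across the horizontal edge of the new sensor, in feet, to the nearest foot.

121 ft

The focal length stays 2.06 mm; the relevant sensor dimension is now w = 13.2 mm. Object distance dₒ = 5.75 m = 5750 mm.
Thin-lens field width W = w·(dₒ − f)/f = 13.2 × (5750 − 2.06)/2.06 ≈ 36831.460 mm = 36831.460/304.8 ft = 120.838 ft.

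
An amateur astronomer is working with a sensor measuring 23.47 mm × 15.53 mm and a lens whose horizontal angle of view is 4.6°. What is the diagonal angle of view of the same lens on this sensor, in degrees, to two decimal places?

5.51°

From the horizontal AOV: f = 23.47 / (2·tan(2.3°)) = 23.47 / 0.08033 ≈ 292.1760 mm.
Sensor diagonal = √(23.47² + 15.53²) = √792.0218 ≈ 28.1429 mm.
Diagonal AOV = 2·arctan(28.1429 / (2 × 292.1760)) = 2·arctan(0.04816) ≈ 5.5146°.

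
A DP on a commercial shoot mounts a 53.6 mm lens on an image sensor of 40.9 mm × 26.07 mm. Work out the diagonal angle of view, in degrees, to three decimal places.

Sensor diagonal = √(40.9² + 26.07²) = √2352.4549 ≈ 48.5021 mm.
Angle of view α = 2·arctan(d/2f) with d = 48.5021 mm and f = 53.6 mm.
d/2f = 0.45245; arctan(0.45245) ≈ 24.3441°, so α ≈ 48.6883°.

48.688°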